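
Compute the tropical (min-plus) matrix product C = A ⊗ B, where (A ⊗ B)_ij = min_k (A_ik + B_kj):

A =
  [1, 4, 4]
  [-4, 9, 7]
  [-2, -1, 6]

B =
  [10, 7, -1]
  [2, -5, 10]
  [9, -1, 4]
A ⊗ B =
  [6, -1, 0]
  [6, 3, -5]
  [1, -6, -3]

Apply the min-plus product entry-by-entry:
  C[0][0] = min over k of (A[0][0] + B[0][0] = 1 + 10 = 11, A[0][1] + B[1][0] = 4 + 2 = 6, A[0][2] + B[2][0] = 4 + 9 = 13) = 6 (attained at k = 1)
  C[0][1] = min over k of (A[0][0] + B[0][1] = 1 + 7 = 8, A[0][1] + B[1][1] = 4 + -5 = -1, A[0][2] + B[2][1] = 4 + -1 = 3) = -1 (attained at k = 1)
  C[0][2] = min over k of (A[0][0] + B[0][2] = 1 + -1 = 0, A[0][1] + B[1][2] = 4 + 10 = 14, A[0][2] + B[2][2] = 4 + 4 = 8) = 0 (attained at k = 0)
  C[1][0] = min over k of (A[1][0] + B[0][0] = -4 + 10 = 6, A[1][1] + B[1][0] = 9 + 2 = 11, A[1][2] + B[2][0] = 7 + 9 = 16) = 6 (attained at k = 0)
  C[1][1] = min over k of (A[1][0] + B[0][1] = -4 + 7 = 3, A[1][1] + B[1][1] = 9 + -5 = 4, A[1][2] + B[2][1] = 7 + -1 = 6) = 3 (attained at k = 0)
  C[1][2] = min over k of (A[1][0] + B[0][2] = -4 + -1 = -5, A[1][1] + B[1][2] = 9 + 10 = 19, A[1][2] + B[2][2] = 7 + 4 = 11) = -5 (attained at k = 0)
  C[2][0] = min over k of (A[2][0] + B[0][0] = -2 + 10 = 8, A[2][1] + B[1][0] = -1 + 2 = 1, A[2][2] + B[2][0] = 6 + 9 = 15) = 1 (attained at k = 1)
  C[2][1] = min over k of (A[2][0] + B[0][1] = -2 + 7 = 5, A[2][1] + B[1][1] = -1 + -5 = -6, A[2][2] + B[2][1] = 6 + -1 = 5) = -6 (attained at k = 1)
  C[2][2] = min over k of (A[2][0] + B[0][2] = -2 + -1 = -3, A[2][1] + B[1][2] = -1 + 10 = 9, A[2][2] + B[2][2] = 6 + 4 = 10) = -3 (attained at k = 0)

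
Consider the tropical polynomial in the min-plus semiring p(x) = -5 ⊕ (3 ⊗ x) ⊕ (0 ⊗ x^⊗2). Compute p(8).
p(8) = -5

A tropical monomial a ⊗ x^⊗i evaluates to a + i · x. Evaluating each term at x = 8:
  Term 0 contributes -5 + 0 · 8 = -5
  Term 1 contributes 3 + 1 · 8 = 11
  Term 2 contributes 0 + 2 · 8 = 16
p(8) = ⊕ of these = min[-5, 11, 16] = -5.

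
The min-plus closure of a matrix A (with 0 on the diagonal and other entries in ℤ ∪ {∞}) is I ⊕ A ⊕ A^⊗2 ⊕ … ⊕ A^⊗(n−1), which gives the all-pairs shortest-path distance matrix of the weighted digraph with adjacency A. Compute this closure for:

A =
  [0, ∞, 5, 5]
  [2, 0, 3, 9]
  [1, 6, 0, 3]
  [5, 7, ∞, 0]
Closure =
  [0, 11, 5, 5]
  [2, 0, 3, 6]
  [1, 6, 0, 3]
  [5, 7, 10, 0]

This is the Floyd-Warshall all-pairs shortest-path computation. For each intermediate vertex k = 0, 1, …, 3, update dist[i][j] ← min(dist[i][j], dist[i][k] + dist[k][j]). The final matrix gives, for each (i, j), the minimum total weight of any directed path from i to j (possibly empty when i = j).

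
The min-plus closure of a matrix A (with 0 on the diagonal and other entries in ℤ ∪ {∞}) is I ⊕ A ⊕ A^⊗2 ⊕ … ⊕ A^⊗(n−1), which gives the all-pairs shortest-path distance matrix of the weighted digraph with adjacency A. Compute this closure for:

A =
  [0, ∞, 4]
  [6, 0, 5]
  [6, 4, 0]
Closure =
  [0, 8, 4]
  [6, 0, 5]
  [6, 4, 0]

This is the Floyd-Warshall all-pairs shortest-path computation. For each intermediate vertex k = 0, 1, …, 2, update dist[i][j] ← min(dist[i][j], dist[i][k] + dist[k][j]). The final matrix gives, for each (i, j), the minimum total weight of any directed path from i to j (possibly empty when i = j).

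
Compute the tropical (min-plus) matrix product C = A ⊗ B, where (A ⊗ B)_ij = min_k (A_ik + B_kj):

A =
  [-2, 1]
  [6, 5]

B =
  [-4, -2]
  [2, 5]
A ⊗ B =
  [-6, -4]
  [2, 4]

Apply the min-plus product entry-by-entry:
  C[0][0] = min over k of (A[0][0] + B[0][0] = -2 + -4 = -6, A[0][1] + B[1][0] = 1 + 2 = 3) = -6 (attained at k = 0)
  C[0][1] = min over k of (A[0][0] + B[0][1] = -2 + -2 = -4, A[0][1] + B[1][1] = 1 + 5 = 6) = -4 (attained at k = 0)
  C[1][0] = min over k of (A[1][0] + B[0][0] = 6 + -4 = 2, A[1][1] + B[1][0] = 5 + 2 = 7) = 2 (attained at k = 0)
  C[1][1] = min over k of (A[1][0] + B[0][1] = 6 + -2 = 4, A[1][1] + B[1][1] = 5 + 5 = 10) = 4 (attained at k = 0)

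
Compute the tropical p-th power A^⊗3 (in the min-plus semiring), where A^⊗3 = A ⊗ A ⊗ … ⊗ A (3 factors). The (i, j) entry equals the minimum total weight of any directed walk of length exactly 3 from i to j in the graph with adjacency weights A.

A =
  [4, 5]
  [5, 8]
A^⊗3 =
  [12, 13]
  [13, 14]

Each entry (A^⊗3)_ij equals the minimum over all length-3 walks i = v_0 → v_1 → … → v_3 = j of Σ_t A[v_t][v_{t+1}]. For example, for (i, j) = (0, 1) we minimise over 4 possible intermediate vertex sequences; the minimum is 13, attained along the walk 0 → 0 → 0 → 1.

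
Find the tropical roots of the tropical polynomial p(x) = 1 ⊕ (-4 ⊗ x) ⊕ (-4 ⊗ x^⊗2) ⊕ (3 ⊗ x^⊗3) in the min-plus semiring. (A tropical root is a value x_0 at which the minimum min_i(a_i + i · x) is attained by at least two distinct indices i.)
Roots: {-7, 0, 5}

Each tropical root is a break point of the lower envelope of the lines y = a_i + i · x (there are 4 lines, with slopes 0, 1, ..., 3). Only the lines that attain the minimum somewhere contribute to roots; other lines are dominated. Here the surviving (envelope) indices are i = 3, i = 2, i = 1, i = 0.
Intersections between consecutive envelope lines give the roots: for adjacent envelope indices i < j the intersection is x = (a_i − a_j) / (j − i). Reading off the sorted break points: {-7, 0, 5}.
Verification: at each break x_0, at least two indices attain the minimum of min_i(a_i + i · x_0).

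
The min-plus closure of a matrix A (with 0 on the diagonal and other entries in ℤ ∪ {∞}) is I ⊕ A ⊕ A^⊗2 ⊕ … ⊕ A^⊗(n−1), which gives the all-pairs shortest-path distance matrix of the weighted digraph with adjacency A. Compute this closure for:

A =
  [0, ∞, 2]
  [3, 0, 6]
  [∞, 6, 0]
Closure =
  [0, 8, 2]
  [3, 0, 5]
  [9, 6, 0]

This is the Floyd-Warshall all-pairs shortest-path computation. For each intermediate vertex k = 0, 1, …, 2, update dist[i][j] ← min(dist[i][j], dist[i][k] + dist[k][j]). The final matrix gives, for each (i, j), the minimum total weight of any directed path from i to j (possibly empty when i = j).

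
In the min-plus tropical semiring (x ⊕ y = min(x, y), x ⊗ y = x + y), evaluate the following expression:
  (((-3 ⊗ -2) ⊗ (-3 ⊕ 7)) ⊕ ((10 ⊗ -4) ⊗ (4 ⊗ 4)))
(((-3 ⊗ -2) ⊗ (-3 ⊕ 7)) ⊕ ((10 ⊗ -4) ⊗ (4 ⊗ 4))) = -8

Expand innermost to outermost. Recall ⊕ takes the minimum of its arguments and ⊗ takes their sum. Working out the expression (((-3 ⊗ -2) ⊗ (-3 ⊕ 7)) ⊕ ((10 ⊗ -4) ⊗ (4 ⊗ 4))) gives -8.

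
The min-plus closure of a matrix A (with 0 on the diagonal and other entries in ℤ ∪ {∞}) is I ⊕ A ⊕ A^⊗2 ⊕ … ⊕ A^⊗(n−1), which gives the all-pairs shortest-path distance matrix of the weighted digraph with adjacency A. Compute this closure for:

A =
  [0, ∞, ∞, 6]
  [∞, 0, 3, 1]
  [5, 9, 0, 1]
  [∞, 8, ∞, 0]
Closure =
  [0, 14, 17, 6]
  [8, 0, 3, 1]
  [5, 9, 0, 1]
  [16, 8, 11, 0]

This is the Floyd-Warshall all-pairs shortest-path computation. For each intermediate vertex k = 0, 1, …, 3, update dist[i][j] ← min(dist[i][j], dist[i][k] + dist[k][j]). The final matrix gives, for each (i, j), the minimum total weight of any directed path from i to j (possibly empty when i = j).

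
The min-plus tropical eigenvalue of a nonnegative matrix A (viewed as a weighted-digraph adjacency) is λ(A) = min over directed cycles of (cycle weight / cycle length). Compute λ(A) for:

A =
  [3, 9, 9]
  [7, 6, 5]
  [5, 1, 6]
λ(A) = 3

Enumerate directed cycles and compute their means (weight / length). Sample:
  cycle 0 → 0: weight = 3, length = 1, mean = 3/1 ≈ 3.000
  cycle 1 → 1: weight = 6, length = 1, mean = 6/1 ≈ 6.000
  cycle 2 → 2: weight = 6, length = 1, mean = 6/1 ≈ 6.000
  cycle 0 → 1 → 0: weight = 16, length = 2, mean = 16/2 ≈ 8.000
  cycle 0 → 2 → 0: weight = 14, length = 2, mean = 14/2 ≈ 7.000
  cycle 1 → 0 → 1: weight = 16, length = 2, mean = 16/2 ≈ 8.000
Minimum mean = 3.000, attained e.g. along the cycle 0 → 0 with weight 3 and length 1. So λ(A) = 3/1 = 3.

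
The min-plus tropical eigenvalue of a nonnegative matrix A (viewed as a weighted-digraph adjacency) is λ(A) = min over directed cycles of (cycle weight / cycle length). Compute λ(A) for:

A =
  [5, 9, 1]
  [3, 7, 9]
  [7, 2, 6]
λ(A) = 2

Enumerate directed cycles and compute their means (weight / length). Sample:
  cycle 0 → 0: weight = 5, length = 1, mean = 5/1 ≈ 5.000
  cycle 1 → 1: weight = 7, length = 1, mean = 7/1 ≈ 7.000
  cycle 2 → 2: weight = 6, length = 1, mean = 6/1 ≈ 6.000
  cycle 0 → 1 → 0: weight = 12, length = 2, mean = 12/2 ≈ 6.000
  cycle 0 → 2 → 0: weight = 8, length = 2, mean = 8/2 ≈ 4.000
  cycle 1 → 0 → 1: weight = 12, length = 2, mean = 12/2 ≈ 6.000
Minimum mean = 2.000, attained e.g. along the cycle 0 → 2 → 1 → 0 with weight 6 and length 3. So λ(A) = 6/3 = 2.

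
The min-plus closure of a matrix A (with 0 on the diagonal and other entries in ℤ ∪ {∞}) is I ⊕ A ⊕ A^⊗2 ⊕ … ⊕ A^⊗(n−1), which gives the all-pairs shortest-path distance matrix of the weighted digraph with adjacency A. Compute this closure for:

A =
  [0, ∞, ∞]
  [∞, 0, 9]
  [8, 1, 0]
Closure =
  [0, ∞, ∞]
  [17, 0, 9]
  [8, 1, 0]

This is the Floyd-Warshall all-pairs shortest-path computation. For each intermediate vertex k = 0, 1, …, 2, update dist[i][j] ← min(dist[i][j], dist[i][k] + dist[k][j]). The final matrix gives, for each (i, j), the minimum total weight of any directed path from i to j (possibly empty when i = j).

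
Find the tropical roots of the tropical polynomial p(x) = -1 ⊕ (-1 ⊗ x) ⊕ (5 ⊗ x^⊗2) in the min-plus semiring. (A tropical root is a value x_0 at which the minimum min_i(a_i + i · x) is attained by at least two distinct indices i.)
Roots: {-6, 0}

Each tropical root is a break point of the lower envelope of the lines y = a_i + i · x (there are 3 lines, with slopes 0, 1, ..., 2). Only the lines that attain the minimum somewhere contribute to roots; other lines are dominated. Here the surviving (envelope) indices are i = 2, i = 1, i = 0.
Intersections between consecutive envelope lines give the roots: for adjacent envelope indices i < j the intersection is x = (a_i − a_j) / (j − i). Reading off the sorted break points: {-6, 0}.
Verification: at each break x_0, at least two indices attain the minimum of min_i(a_i + i · x_0).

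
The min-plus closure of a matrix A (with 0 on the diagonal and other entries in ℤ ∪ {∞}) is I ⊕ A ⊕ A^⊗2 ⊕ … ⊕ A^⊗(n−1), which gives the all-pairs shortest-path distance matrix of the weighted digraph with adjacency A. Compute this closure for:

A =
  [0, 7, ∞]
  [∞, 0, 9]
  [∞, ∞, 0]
Closure =
  [0, 7, 16]
  [∞, 0, 9]
  [∞, ∞, 0]

This is the Floyd-Warshall all-pairs shortest-path computation. For each intermediate vertex k = 0, 1, …, 2, update dist[i][j] ← min(dist[i][j], dist[i][k] + dist[k][j]). The final matrix gives, for each (i, j), the minimum total weight of any directed path from i to j (possibly empty when i = j).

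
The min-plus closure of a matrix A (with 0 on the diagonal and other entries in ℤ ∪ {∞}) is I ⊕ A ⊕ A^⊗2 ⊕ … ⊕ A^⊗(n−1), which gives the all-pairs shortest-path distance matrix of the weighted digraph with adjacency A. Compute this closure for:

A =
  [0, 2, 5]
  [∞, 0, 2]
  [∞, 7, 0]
Closure =
  [0, 2, 4]
  [∞, 0, 2]
  [∞, 7, 0]

This is the Floyd-Warshall all-pairs shortest-path computation. For each intermediate vertex k = 0, 1, …, 2, update dist[i][j] ← min(dist[i][j], dist[i][k] + dist[k][j]). The final matrix gives, for each (i, j), the minimum total weight of any directed path from i to j (possibly empty when i = j).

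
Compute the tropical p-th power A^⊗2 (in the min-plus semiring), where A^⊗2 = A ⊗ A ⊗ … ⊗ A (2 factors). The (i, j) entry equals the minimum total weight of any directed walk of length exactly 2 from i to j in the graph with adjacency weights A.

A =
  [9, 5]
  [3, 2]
A^⊗2 =
  [8, 7]
  [5, 4]

Each entry (A^⊗2)_ij equals the minimum over all length-2 walks i = v_0 → v_1 → … → v_2 = j of Σ_t A[v_t][v_{t+1}]. For example, for (i, j) = (0, 1) we minimise over 2 possible intermediate vertex sequences; the minimum is 7, attained along the walk 0 → 1 → 1.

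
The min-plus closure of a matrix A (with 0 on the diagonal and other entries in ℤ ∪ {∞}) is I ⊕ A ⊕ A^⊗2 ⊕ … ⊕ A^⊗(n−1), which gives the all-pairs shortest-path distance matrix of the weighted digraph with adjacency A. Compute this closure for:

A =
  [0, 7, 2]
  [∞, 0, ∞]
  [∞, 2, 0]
Closure =
  [0, 4, 2]
  [∞, 0, ∞]
  [∞, 2, 0]

This is the Floyd-Warshall all-pairs shortest-path computation. For each intermediate vertex k = 0, 1, …, 2, update dist[i][j] ← min(dist[i][j], dist[i][k] + dist[k][j]). The final matrix gives, for each (i, j), the minimum total weight of any directed path from i to j (possibly empty when i = j).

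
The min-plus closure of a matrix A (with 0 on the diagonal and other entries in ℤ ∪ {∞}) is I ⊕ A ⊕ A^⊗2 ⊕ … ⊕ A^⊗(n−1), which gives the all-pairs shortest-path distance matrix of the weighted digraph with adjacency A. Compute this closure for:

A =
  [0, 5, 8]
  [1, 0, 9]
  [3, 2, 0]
Closure =
  [0, 5, 8]
  [1, 0, 9]
  [3, 2, 0]

This is the Floyd-Warshall all-pairs shortest-path computation. For each intermediate vertex k = 0, 1, …, 2, update dist[i][j] ← min(dist[i][j], dist[i][k] + dist[k][j]). The final matrix gives, for each (i, j), the minimum total weight of any directed path from i to j (possibly empty when i = j).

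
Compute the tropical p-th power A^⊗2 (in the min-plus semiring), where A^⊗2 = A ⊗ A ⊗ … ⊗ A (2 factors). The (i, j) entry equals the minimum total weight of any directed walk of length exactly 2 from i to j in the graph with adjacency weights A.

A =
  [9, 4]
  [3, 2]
A^⊗2 =
  [7, 6]
  [5, 4]

Each entry (A^⊗2)_ij equals the minimum over all length-2 walks i = v_0 → v_1 → … → v_2 = j of Σ_t A[v_t][v_{t+1}]. For example, for (i, j) = (0, 1) we minimise over 2 possible intermediate vertex sequences; the minimum is 6, attained along the walk 0 → 1 → 1.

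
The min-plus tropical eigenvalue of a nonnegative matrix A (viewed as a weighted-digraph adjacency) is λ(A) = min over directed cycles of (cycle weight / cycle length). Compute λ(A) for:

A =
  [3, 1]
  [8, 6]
λ(A) = 3

Enumerate directed cycles and compute their means (weight / length). Sample:
  cycle 0 → 0: weight = 3, length = 1, mean = 3/1 ≈ 3.000
  cycle 1 → 1: weight = 6, length = 1, mean = 6/1 ≈ 6.000
  cycle 0 → 1 → 0: weight = 9, length = 2, mean = 9/2 ≈ 4.500
  cycle 1 → 0 → 1: weight = 9, length = 2, mean = 9/2 ≈ 4.500
Minimum mean = 3.000, attained e.g. along the cycle 0 → 0 with weight 3 and length 1. So λ(A) = 3/1 = 3.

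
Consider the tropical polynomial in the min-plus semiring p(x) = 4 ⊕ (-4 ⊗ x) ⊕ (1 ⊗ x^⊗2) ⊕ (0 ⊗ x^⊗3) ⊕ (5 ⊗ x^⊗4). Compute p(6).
p(6) = 2

A tropical monomial a ⊗ x^⊗i evaluates to a + i · x. Evaluating each term at x = 6:
  Term 0 contributes 4 + 0 · 6 = 4
  Term 1 contributes -4 + 1 · 6 = 2
  Term 2 contributes 1 + 2 · 6 = 13
  Term 3 contributes 0 + 3 · 6 = 18
  Term 4 contributes 5 + 4 · 6 = 29
p(6) = ⊕ of these = min[4, 2, 13, 18, 29] = 2.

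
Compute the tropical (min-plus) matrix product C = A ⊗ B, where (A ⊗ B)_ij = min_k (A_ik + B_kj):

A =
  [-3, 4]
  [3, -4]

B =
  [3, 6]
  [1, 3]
A ⊗ B =
  [0, 3]
  [-3, -1]

Apply the min-plus product entry-by-entry:
  C[0][0] = min over k of (A[0][0] + B[0][0] = -3 + 3 = 0, A[0][1] + B[1][0] = 4 + 1 = 5) = 0 (attained at k = 0)
  C[0][1] = min over k of (A[0][0] + B[0][1] = -3 + 6 = 3, A[0][1] + B[1][1] = 4 + 3 = 7) = 3 (attained at k = 0)
  C[1][0] = min over k of (A[1][0] + B[0][0] = 3 + 3 = 6, A[1][1] + B[1][0] = -4 + 1 = -3) = -3 (attained at k = 1)
  C[1][1] = min over k of (A[1][0] + B[0][1] = 3 + 6 = 9, A[1][1] + B[1][1] = -4 + 3 = -1) = -1 (attained at k = 1)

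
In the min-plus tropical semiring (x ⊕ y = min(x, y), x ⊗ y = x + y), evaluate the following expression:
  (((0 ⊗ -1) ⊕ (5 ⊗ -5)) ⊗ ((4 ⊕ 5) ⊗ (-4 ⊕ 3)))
(((0 ⊗ -1) ⊕ (5 ⊗ -5)) ⊗ ((4 ⊕ 5) ⊗ (-4 ⊕ 3))) = -1

Expand innermost to outermost. Recall ⊕ takes the minimum of its arguments and ⊗ takes their sum. Working out the expression (((0 ⊗ -1) ⊕ (5 ⊗ -5)) ⊗ ((4 ⊕ 5) ⊗ (-4 ⊕ 3))) gives -1.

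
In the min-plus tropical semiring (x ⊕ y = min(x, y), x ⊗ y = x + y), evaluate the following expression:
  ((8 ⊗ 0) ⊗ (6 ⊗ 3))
((8 ⊗ 0) ⊗ (6 ⊗ 3)) = 17

Expand innermost to outermost. Recall ⊕ takes the minimum of its arguments and ⊗ takes their sum. Working out the expression ((8 ⊗ 0) ⊗ (6 ⊗ 3)) gives 17.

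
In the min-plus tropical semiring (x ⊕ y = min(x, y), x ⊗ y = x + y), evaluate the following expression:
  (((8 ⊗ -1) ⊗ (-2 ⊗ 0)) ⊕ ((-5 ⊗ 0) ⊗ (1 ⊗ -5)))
(((8 ⊗ -1) ⊗ (-2 ⊗ 0)) ⊕ ((-5 ⊗ 0) ⊗ (1 ⊗ -5))) = -9

Expand innermost to outermost. Recall ⊕ takes the minimum of its arguments and ⊗ takes their sum. Working out the expression (((8 ⊗ -1) ⊗ (-2 ⊗ 0)) ⊕ ((-5 ⊗ 0) ⊗ (1 ⊗ -5))) gives -9.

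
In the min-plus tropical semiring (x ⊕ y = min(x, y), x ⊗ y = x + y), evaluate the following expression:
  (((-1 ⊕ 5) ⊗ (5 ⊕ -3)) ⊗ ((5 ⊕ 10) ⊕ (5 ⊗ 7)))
(((-1 ⊕ 5) ⊗ (5 ⊕ -3)) ⊗ ((5 ⊕ 10) ⊕ (5 ⊗ 7))) = 1

Expand innermost to outermost. Recall ⊕ takes the minimum of its arguments and ⊗ takes their sum. Working out the expression (((-1 ⊕ 5) ⊗ (5 ⊕ -3)) ⊗ ((5 ⊕ 10) ⊕ (5 ⊗ 7))) gives 1.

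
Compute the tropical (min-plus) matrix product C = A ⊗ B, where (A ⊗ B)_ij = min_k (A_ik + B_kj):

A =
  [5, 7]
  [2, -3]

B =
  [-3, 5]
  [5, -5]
A ⊗ B =
  [2, 2]
  [-1, -8]

Apply the min-plus product entry-by-entry:
  C[0][0] = min over k of (A[0][0] + B[0][0] = 5 + -3 = 2, A[0][1] + B[1][0] = 7 + 5 = 12) = 2 (attained at k = 0)
  C[0][1] = min over k of (A[0][0] + B[0][1] = 5 + 5 = 10, A[0][1] + B[1][1] = 7 + -5 = 2) = 2 (attained at k = 1)
  C[1][0] = min over k of (A[1][0] + B[0][0] = 2 + -3 = -1, A[1][1] + B[1][0] = -3 + 5 = 2) = -1 (attained at k = 0)
  C[1][1] = min over k of (A[1][0] + B[0][1] = 2 + 5 = 7, A[1][1] + B[1][1] = -3 + -5 = -8) = -8 (attained at k = 1)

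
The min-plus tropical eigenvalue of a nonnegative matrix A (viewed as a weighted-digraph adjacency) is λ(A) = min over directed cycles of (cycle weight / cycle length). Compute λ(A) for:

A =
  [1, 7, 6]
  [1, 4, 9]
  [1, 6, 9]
λ(A) = 1

Enumerate directed cycles and compute their means (weight / length). Sample:
  cycle 0 → 0: weight = 1, length = 1, mean = 1/1 ≈ 1.000
  cycle 1 → 1: weight = 4, length = 1, mean = 4/1 ≈ 4.000
  cycle 2 → 2: weight = 9, length = 1, mean = 9/1 ≈ 9.000
  cycle 0 → 1 → 0: weight = 8, length = 2, mean = 8/2 ≈ 4.000
  cycle 0 → 2 → 0: weight = 7, length = 2, mean = 7/2 ≈ 3.500
  cycle 1 → 0 → 1: weight = 8, length = 2, mean = 8/2 ≈ 4.000
Minimum mean = 1.000, attained e.g. along the cycle 0 → 0 with weight 1 and length 1. So λ(A) = 1/1 = 1.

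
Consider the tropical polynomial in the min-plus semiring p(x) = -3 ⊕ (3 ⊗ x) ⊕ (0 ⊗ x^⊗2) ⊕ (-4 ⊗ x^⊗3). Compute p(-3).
p(-3) = -13

A tropical monomial a ⊗ x^⊗i evaluates to a + i · x. Evaluating each term at x = -3:
  Term 0 contributes -3 + 0 · -3 = -3
  Term 1 contributes 3 + 1 · -3 = 0
  Term 2 contributes 0 + 2 · -3 = -6
  Term 3 contributes -4 + 3 · -3 = -13
p(-3) = ⊕ of these = min[-3, 0, -6, -13] = -13.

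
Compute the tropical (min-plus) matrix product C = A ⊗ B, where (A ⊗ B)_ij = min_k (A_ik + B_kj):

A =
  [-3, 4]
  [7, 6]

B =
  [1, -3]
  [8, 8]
A ⊗ B =
  [-2, -6]
  [8, 4]

Apply the min-plus product entry-by-entry:
  C[0][0] = min over k of (A[0][0] + B[0][0] = -3 + 1 = -2, A[0][1] + B[1][0] = 4 + 8 = 12) = -2 (attained at k = 0)
  C[0][1] = min over k of (A[0][0] + B[0][1] = -3 + -3 = -6, A[0][1] + B[1][1] = 4 + 8 = 12) = -6 (attained at k = 0)
  C[1][0] = min over k of (A[1][0] + B[0][0] = 7 + 1 = 8, A[1][1] + B[1][0] = 6 + 8 = 14) = 8 (attained at k = 0)
  C[1][1] = min over k of (A[1][0] + B[0][1] = 7 + -3 = 4, A[1][1] + B[1][1] = 6 + 8 = 14) = 4 (attained at k = 0)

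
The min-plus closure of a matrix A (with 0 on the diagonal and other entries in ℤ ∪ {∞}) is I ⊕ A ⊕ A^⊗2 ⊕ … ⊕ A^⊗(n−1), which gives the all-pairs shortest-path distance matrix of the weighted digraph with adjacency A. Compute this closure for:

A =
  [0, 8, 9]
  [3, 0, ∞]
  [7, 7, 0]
Closure =
  [0, 8, 9]
  [3, 0, 12]
  [7, 7, 0]

This is the Floyd-Warshall all-pairs shortest-path computation. For each intermediate vertex k = 0, 1, …, 2, update dist[i][j] ← min(dist[i][j], dist[i][k] + dist[k][j]). The final matrix gives, for each (i, j), the minimum total weight of any directed path from i to j (possibly empty when i = j).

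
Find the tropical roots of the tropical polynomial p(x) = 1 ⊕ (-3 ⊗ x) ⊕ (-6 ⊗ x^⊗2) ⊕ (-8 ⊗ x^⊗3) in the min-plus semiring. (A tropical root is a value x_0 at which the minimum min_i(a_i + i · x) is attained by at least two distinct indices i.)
Roots: {2, 3, 4}

Each tropical root is a break point of the lower envelope of the lines y = a_i + i · x (there are 4 lines, with slopes 0, 1, ..., 3). Only the lines that attain the minimum somewhere contribute to roots; other lines are dominated. Here the surviving (envelope) indices are i = 3, i = 2, i = 1, i = 0.
Intersections between consecutive envelope lines give the roots: for adjacent envelope indices i < j the intersection is x = (a_i − a_j) / (j − i). Reading off the sorted break points: {2, 3, 4}.
Verification: at each break x_0, at least two indices attain the minimum of min_i(a_i + i · x_0).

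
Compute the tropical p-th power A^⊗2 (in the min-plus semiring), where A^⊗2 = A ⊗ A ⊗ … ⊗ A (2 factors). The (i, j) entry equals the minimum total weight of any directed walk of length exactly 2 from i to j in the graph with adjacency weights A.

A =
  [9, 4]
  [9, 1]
A^⊗2 =
  [13, 5]
  [10, 2]

Each entry (A^⊗2)_ij equals the minimum over all length-2 walks i = v_0 → v_1 → … → v_2 = j of Σ_t A[v_t][v_{t+1}]. For example, for (i, j) = (0, 1) we minimise over 2 possible intermediate vertex sequences; the minimum is 5, attained along the walk 0 → 1 → 1.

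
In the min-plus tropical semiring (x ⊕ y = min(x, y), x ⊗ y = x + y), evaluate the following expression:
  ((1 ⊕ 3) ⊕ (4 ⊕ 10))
((1 ⊕ 3) ⊕ (4 ⊕ 10)) = 1

Expand innermost to outermost. Recall ⊕ takes the minimum of its arguments and ⊗ takes their sum. Working out the expression ((1 ⊕ 3) ⊕ (4 ⊕ 10)) gives 1.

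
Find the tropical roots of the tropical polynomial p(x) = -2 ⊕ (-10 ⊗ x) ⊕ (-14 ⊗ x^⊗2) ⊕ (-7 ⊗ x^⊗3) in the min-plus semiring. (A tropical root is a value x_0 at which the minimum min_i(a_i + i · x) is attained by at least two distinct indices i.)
Roots: {-7, 4, 8}

Each tropical root is a break point of the lower envelope of the lines y = a_i + i · x (there are 4 lines, with slopes 0, 1, ..., 3). Only the lines that attain the minimum somewhere contribute to roots; other lines are dominated. Here the surviving (envelope) indices are i = 3, i = 2, i = 1, i = 0.
Intersections between consecutive envelope lines give the roots: for adjacent envelope indices i < j the intersection is x = (a_i − a_j) / (j − i). Reading off the sorted break points: {-7, 4, 8}.
Verification: at each break x_0, at least two indices attain the minimum of min_i(a_i + i · x_0).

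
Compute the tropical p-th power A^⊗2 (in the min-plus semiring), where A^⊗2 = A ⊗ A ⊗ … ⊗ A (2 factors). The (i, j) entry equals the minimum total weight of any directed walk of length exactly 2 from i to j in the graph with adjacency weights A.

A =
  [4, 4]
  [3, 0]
A^⊗2 =
  [7, 4]
  [3, 0]

Each entry (A^⊗2)_ij equals the minimum over all length-2 walks i = v_0 → v_1 → … → v_2 = j of Σ_t A[v_t][v_{t+1}]. For example, for (i, j) = (0, 1) we minimise over 2 possible intermediate vertex sequences; the minimum is 4, attained along the walk 0 → 1 → 1.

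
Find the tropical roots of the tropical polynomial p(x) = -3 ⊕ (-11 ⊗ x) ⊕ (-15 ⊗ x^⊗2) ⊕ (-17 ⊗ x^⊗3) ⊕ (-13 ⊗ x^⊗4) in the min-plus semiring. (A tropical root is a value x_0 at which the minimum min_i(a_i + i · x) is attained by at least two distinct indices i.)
Roots: {-4, 2, 4, 8}

Each tropical root is a break point of the lower envelope of the lines y = a_i + i · x (there are 5 lines, with slopes 0, 1, ..., 4). Only the lines that attain the minimum somewhere contribute to roots; other lines are dominated. Here the surviving (envelope) indices are i = 4, i = 3, i = 2, i = 1, i = 0.
Intersections between consecutive envelope lines give the roots: for adjacent envelope indices i < j the intersection is x = (a_i − a_j) / (j − i). Reading off the sorted break points: {-4, 2, 4, 8}.
Verification: at each break x_0, at least two indices attain the minimum of min_i(a_i + i · x_0).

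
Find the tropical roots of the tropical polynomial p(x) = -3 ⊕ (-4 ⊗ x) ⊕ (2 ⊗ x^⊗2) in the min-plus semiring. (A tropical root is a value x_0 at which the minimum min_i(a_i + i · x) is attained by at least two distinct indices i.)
Roots: {-6, 1}

Each tropical root is a break point of the lower envelope of the lines y = a_i + i · x (there are 3 lines, with slopes 0, 1, ..., 2). Only the lines that attain the minimum somewhere contribute to roots; other lines are dominated. Here the surviving (envelope) indices are i = 2, i = 1, i = 0.
Intersections between consecutive envelope lines give the roots: for adjacent envelope indices i < j the intersection is x = (a_i − a_j) / (j − i). Reading off the sorted break points: {-6, 1}.
Verification: at each break x_0, at least two indices attain the minimum of min_i(a_i + i · x_0).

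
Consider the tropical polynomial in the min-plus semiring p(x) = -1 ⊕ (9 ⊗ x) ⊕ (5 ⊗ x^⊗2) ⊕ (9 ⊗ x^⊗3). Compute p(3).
p(3) = -1

A tropical monomial a ⊗ x^⊗i evaluates to a + i · x. Evaluating each term at x = 3:
  Term 0 contributes -1 + 0 · 3 = -1
  Term 1 contributes 9 + 1 · 3 = 12
  Term 2 contributes 5 + 2 · 3 = 11
  Term 3 contributes 9 + 3 · 3 = 18
p(3) = ⊕ of these = min[-1, 12, 11, 18] = -1.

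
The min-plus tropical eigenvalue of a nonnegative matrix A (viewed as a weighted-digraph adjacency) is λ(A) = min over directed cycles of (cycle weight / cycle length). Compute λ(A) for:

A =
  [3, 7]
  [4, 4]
λ(A) = 3

Enumerate directed cycles and compute their means (weight / length). Sample:
  cycle 0 → 0: weight = 3, length = 1, mean = 3/1 ≈ 3.000
  cycle 1 → 1: weight = 4, length = 1, mean = 4/1 ≈ 4.000
  cycle 0 → 1 → 0: weight = 11, length = 2, mean = 11/2 ≈ 5.500
  cycle 1 → 0 → 1: weight = 11, length = 2, mean = 11/2 ≈ 5.500
Minimum mean = 3.000, attained e.g. along the cycle 0 → 0 with weight 3 and length 1. So λ(A) = 3/1 = 3.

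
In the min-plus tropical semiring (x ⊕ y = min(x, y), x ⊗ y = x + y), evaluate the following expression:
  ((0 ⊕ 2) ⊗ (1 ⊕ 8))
((0 ⊕ 2) ⊗ (1 ⊕ 8)) = 1

Expand innermost to outermost. Recall ⊕ takes the minimum of its arguments and ⊗ takes their sum. Working out the expression ((0 ⊕ 2) ⊗ (1 ⊕ 8)) gives 1.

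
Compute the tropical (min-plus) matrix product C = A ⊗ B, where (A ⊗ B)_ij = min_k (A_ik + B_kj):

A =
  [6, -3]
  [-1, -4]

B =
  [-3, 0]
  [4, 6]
A ⊗ B =
  [1, 3]
  [-4, -1]

Apply the min-plus product entry-by-entry:
  C[0][0] = min over k of (A[0][0] + B[0][0] = 6 + -3 = 3, A[0][1] + B[1][0] = -3 + 4 = 1) = 1 (attained at k = 1)
  C[0][1] = min over k of (A[0][0] + B[0][1] = 6 + 0 = 6, A[0][1] + B[1][1] = -3 + 6 = 3) = 3 (attained at k = 1)
  C[1][0] = min over k of (A[1][0] + B[0][0] = -1 + -3 = -4, A[1][1] + B[1][0] = -4 + 4 = 0) = -4 (attained at k = 0)
  C[1][1] = min over k of (A[1][0] + B[0][1] = -1 + 0 = -1, A[1][1] + B[1][1] = -4 + 6 = 2) = -1 (attained at k = 0)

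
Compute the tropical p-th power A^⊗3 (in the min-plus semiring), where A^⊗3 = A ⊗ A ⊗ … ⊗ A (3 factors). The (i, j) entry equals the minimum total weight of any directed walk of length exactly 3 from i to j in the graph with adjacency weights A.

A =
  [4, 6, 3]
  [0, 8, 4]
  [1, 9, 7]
A^⊗3 =
  [8, 10, 7]
  [4, 10, 7]
  [5, 11, 8]

Each entry (A^⊗3)_ij equals the minimum over all length-3 walks i = v_0 → v_1 → … → v_3 = j of Σ_t A[v_t][v_{t+1}]. For example, for (i, j) = (0, 2) we minimise over 9 possible intermediate vertex sequences; the minimum is 7, attained along the walk 0 → 2 → 0 → 2.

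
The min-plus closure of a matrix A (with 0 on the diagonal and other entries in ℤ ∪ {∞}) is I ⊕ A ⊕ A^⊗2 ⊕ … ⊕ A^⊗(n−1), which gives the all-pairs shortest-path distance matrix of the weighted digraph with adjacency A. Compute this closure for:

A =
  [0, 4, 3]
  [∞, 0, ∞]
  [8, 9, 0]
Closure =
  [0, 4, 3]
  [∞, 0, ∞]
  [8, 9, 0]

This is the Floyd-Warshall all-pairs shortest-path computation. For each intermediate vertex k = 0, 1, …, 2, update dist[i][j] ← min(dist[i][j], dist[i][k] + dist[k][j]). The final matrix gives, for each (i, j), the minimum total weight of any directed path from i to j (possibly empty when i = j).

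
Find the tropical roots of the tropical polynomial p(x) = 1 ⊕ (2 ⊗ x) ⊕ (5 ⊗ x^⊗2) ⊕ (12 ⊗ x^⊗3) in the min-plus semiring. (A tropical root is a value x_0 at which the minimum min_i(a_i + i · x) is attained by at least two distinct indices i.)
Roots: {-7, -3, -1}

Each tropical root is a break point of the lower envelope of the lines y = a_i + i · x (there are 4 lines, with slopes 0, 1, ..., 3). Only the lines that attain the minimum somewhere contribute to roots; other lines are dominated. Here the surviving (envelope) indices are i = 3, i = 2, i = 1, i = 0.
Intersections between consecutive envelope lines give the roots: for adjacent envelope indices i < j the intersection is x = (a_i − a_j) / (j − i). Reading off the sorted break points: {-7, -3, -1}.
Verification: at each break x_0, at least two indices attain the minimum of min_i(a_i + i · x_0).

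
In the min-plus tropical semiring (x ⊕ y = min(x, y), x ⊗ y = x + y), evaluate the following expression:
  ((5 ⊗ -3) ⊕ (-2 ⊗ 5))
((5 ⊗ -3) ⊕ (-2 ⊗ 5)) = 2

Expand innermost to outermost. Recall ⊕ takes the minimum of its arguments and ⊗ takes their sum. Working out the expression ((5 ⊗ -3) ⊕ (-2 ⊗ 5)) gives 2.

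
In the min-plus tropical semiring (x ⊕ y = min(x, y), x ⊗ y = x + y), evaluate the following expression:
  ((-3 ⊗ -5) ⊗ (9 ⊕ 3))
((-3 ⊗ -5) ⊗ (9 ⊕ 3)) = -5

Expand innermost to outermost. Recall ⊕ takes the minimum of its arguments and ⊗ takes their sum. Working out the expression ((-3 ⊗ -5) ⊗ (9 ⊕ 3)) gives -5.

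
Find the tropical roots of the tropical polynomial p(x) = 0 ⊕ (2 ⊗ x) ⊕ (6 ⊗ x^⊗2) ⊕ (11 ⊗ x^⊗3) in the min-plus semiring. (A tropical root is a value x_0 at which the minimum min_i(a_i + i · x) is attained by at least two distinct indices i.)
Roots: {-5, -4, -2}

Each tropical root is a break point of the lower envelope of the lines y = a_i + i · x (there are 4 lines, with slopes 0, 1, ..., 3). Only the lines that attain the minimum somewhere contribute to roots; other lines are dominated. Here the surviving (envelope) indices are i = 3, i = 2, i = 1, i = 0.
Intersections between consecutive envelope lines give the roots: for adjacent envelope indices i < j the intersection is x = (a_i − a_j) / (j − i). Reading off the sorted break points: {-5, -4, -2}.
Verification: at each break x_0, at least two indices attain the minimum of min_i(a_i + i · x_0).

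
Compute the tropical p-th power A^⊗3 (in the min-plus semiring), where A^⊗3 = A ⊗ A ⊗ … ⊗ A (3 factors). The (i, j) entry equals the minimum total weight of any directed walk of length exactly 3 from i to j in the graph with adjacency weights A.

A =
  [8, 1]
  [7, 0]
A^⊗3 =
  [8, 1]
  [7, 0]

Each entry (A^⊗3)_ij equals the minimum over all length-3 walks i = v_0 → v_1 → … → v_3 = j of Σ_t A[v_t][v_{t+1}]. For example, for (i, j) = (0, 1) we minimise over 4 possible intermediate vertex sequences; the minimum is 1, attained along the walk 0 → 1 → 1 → 1.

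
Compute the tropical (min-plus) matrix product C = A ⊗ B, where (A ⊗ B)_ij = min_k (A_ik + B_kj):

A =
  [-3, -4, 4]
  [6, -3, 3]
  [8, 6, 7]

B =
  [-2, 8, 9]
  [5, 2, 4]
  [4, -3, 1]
A ⊗ B =
  [-5, -2, 0]
  [2, -1, 1]
  [6, 4, 8]

Apply the min-plus product entry-by-entry:
  C[0][0] = min over k of (A[0][0] + B[0][0] = -3 + -2 = -5, A[0][1] + B[1][0] = -4 + 5 = 1, A[0][2] + B[2][0] = 4 + 4 = 8) = -5 (attained at k = 0)
  C[0][1] = min over k of (A[0][0] + B[0][1] = -3 + 8 = 5, A[0][1] + B[1][1] = -4 + 2 = -2, A[0][2] + B[2][1] = 4 + -3 = 1) = -2 (attained at k = 1)
  C[0][2] = min over k of (A[0][0] + B[0][2] = -3 + 9 = 6, A[0][1] + B[1][2] = -4 + 4 = 0, A[0][2] + B[2][2] = 4 + 1 = 5) = 0 (attained at k = 1)
  C[1][0] = min over k of (A[1][0] + B[0][0] = 6 + -2 = 4, A[1][1] + B[1][0] = -3 + 5 = 2, A[1][2] + B[2][0] = 3 + 4 = 7) = 2 (attained at k = 1)
  C[1][1] = min over k of (A[1][0] + B[0][1] = 6 + 8 = 14, A[1][1] + B[1][1] = -3 + 2 = -1, A[1][2] + B[2][1] = 3 + -3 = 0) = -1 (attained at k = 1)
  C[1][2] = min over k of (A[1][0] + B[0][2] = 6 + 9 = 15, A[1][1] + B[1][2] = -3 + 4 = 1, A[1][2] + B[2][2] = 3 + 1 = 4) = 1 (attained at k = 1)
  C[2][0] = min over k of (A[2][0] + B[0][0] = 8 + -2 = 6, A[2][1] + B[1][0] = 6 + 5 = 11, A[2][2] + B[2][0] = 7 + 4 = 11) = 6 (attained at k = 0)
  C[2][1] = min over k of (A[2][0] + B[0][1] = 8 + 8 = 16, A[2][1] + B[1][1] = 6 + 2 = 8, A[2][2] + B[2][1] = 7 + -3 = 4) = 4 (attained at k = 2)
  C[2][2] = min over k of (A[2][0] + B[0][2] = 8 + 9 = 17, A[2][1] + B[1][2] = 6 + 4 = 10, A[2][2] + B[2][2] = 7 + 1 = 8) = 8 (attained at k = 2)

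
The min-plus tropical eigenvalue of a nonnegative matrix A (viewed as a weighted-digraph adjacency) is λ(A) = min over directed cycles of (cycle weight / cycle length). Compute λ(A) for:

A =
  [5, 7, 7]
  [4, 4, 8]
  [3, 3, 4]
λ(A) = 4

Enumerate directed cycles and compute their means (weight / length). Sample:
  cycle 0 → 0: weight = 5, length = 1, mean = 5/1 ≈ 5.000
  cycle 1 → 1: weight = 4, length = 1, mean = 4/1 ≈ 4.000
  cycle 2 → 2: weight = 4, length = 1, mean = 4/1 ≈ 4.000
  cycle 0 → 1 → 0: weight = 11, length = 2, mean = 11/2 ≈ 5.500
  cycle 0 → 2 → 0: weight = 10, length = 2, mean = 10/2 ≈ 5.000
  cycle 1 → 0 → 1: weight = 11, length = 2, mean = 11/2 ≈ 5.500
Minimum mean = 4.000, attained e.g. along the cycle 1 → 1 with weight 4 and length 1. So λ(A) = 4/1 = 4.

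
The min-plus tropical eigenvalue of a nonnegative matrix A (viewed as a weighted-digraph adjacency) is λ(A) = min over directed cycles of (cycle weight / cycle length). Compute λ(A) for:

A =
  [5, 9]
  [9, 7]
λ(A) = 5

Enumerate directed cycles and compute their means (weight / length). Sample:
  cycle 0 → 0: weight = 5, length = 1, mean = 5/1 ≈ 5.000
  cycle 1 → 1: weight = 7, length = 1, mean = 7/1 ≈ 7.000
  cycle 0 → 1 → 0: weight = 18, length = 2, mean = 18/2 ≈ 9.000
  cycle 1 → 0 → 1: weight = 18, length = 2, mean = 18/2 ≈ 9.000
Minimum mean = 5.000, attained e.g. along the cycle 0 → 0 with weight 5 and length 1. So λ(A) = 5/1 = 5.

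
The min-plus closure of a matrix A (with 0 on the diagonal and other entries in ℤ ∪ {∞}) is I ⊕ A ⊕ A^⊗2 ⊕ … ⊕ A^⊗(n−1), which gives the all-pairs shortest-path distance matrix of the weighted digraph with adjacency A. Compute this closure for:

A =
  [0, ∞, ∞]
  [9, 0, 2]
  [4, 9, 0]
Closure =
  [0, ∞, ∞]
  [6, 0, 2]
  [4, 9, 0]

This is the Floyd-Warshall all-pairs shortest-path computation. For each intermediate vertex k = 0, 1, …, 2, update dist[i][j] ← min(dist[i][j], dist[i][k] + dist[k][j]). The final matrix gives, for each (i, j), the minimum total weight of any directed path from i to j (possibly empty when i = j).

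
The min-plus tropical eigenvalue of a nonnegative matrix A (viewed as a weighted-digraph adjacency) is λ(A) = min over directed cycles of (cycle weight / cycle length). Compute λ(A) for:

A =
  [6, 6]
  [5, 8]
λ(A) = 11/2

Enumerate directed cycles and compute their means (weight / length). Sample:
  cycle 0 → 0: weight = 6, length = 1, mean = 6/1 ≈ 6.000
  cycle 1 → 1: weight = 8, length = 1, mean = 8/1 ≈ 8.000
  cycle 0 → 1 → 0: weight = 11, length = 2, mean = 11/2 ≈ 5.500
  cycle 1 → 0 → 1: weight = 11, length = 2, mean = 11/2 ≈ 5.500
Minimum mean = 5.500, attained e.g. along the cycle 0 → 1 → 0 with weight 11 and length 2. So λ(A) = 11/2 = 11/2.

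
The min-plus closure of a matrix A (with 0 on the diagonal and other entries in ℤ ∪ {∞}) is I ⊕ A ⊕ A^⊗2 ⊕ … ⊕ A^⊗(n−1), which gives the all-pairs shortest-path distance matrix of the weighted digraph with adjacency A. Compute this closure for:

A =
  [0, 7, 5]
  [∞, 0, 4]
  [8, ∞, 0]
Closure =
  [0, 7, 5]
  [12, 0, 4]
  [8, 15, 0]

This is the Floyd-Warshall all-pairs shortest-path computation. For each intermediate vertex k = 0, 1, …, 2, update dist[i][j] ← min(dist[i][j], dist[i][k] + dist[k][j]). The final matrix gives, for each (i, j), the minimum total weight of any directed path from i to j (possibly empty when i = j).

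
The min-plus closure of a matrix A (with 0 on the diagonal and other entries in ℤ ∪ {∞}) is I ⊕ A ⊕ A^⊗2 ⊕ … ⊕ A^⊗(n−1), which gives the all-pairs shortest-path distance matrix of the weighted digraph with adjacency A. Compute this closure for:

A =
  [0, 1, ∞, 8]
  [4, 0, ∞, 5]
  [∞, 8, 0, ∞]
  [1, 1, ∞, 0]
Closure =
  [0, 1, ∞, 6]
  [4, 0, ∞, 5]
  [12, 8, 0, 13]
  [1, 1, ∞, 0]

This is the Floyd-Warshall all-pairs shortest-path computation. For each intermediate vertex k = 0, 1, …, 3, update dist[i][j] ← min(dist[i][j], dist[i][k] + dist[k][j]). The final matrix gives, for each (i, j), the minimum total weight of any directed path from i to j (possibly empty when i = j).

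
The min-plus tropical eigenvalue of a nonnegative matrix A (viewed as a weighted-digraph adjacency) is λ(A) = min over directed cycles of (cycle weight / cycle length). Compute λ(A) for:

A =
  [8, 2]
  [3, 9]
λ(A) = 5/2

Enumerate directed cycles and compute their means (weight / length). Sample:
  cycle 0 → 0: weight = 8, length = 1, mean = 8/1 ≈ 8.000
  cycle 1 → 1: weight = 9, length = 1, mean = 9/1 ≈ 9.000
  cycle 0 → 1 → 0: weight = 5, length = 2, mean = 5/2 ≈ 2.500
  cycle 1 → 0 → 1: weight = 5, length = 2, mean = 5/2 ≈ 2.500
Minimum mean = 2.500, attained e.g. along the cycle 0 → 1 → 0 with weight 5 and length 2. So λ(A) = 5/2 = 5/2.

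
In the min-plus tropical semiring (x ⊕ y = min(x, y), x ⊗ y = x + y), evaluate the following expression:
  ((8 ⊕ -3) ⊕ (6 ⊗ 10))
((8 ⊕ -3) ⊕ (6 ⊗ 10)) = -3

Expand innermost to outermost. Recall ⊕ takes the minimum of its arguments and ⊗ takes their sum. Working out the expression ((8 ⊕ -3) ⊕ (6 ⊗ 10)) gives -3.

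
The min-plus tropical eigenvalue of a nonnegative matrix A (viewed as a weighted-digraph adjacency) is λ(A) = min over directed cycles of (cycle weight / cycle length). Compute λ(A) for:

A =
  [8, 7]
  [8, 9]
λ(A) = 15/2

Enumerate directed cycles and compute their means (weight / length). Sample:
  cycle 0 → 0: weight = 8, length = 1, mean = 8/1 ≈ 8.000
  cycle 1 → 1: weight = 9, length = 1, mean = 9/1 ≈ 9.000
  cycle 0 → 1 → 0: weight = 15, length = 2, mean = 15/2 ≈ 7.500
  cycle 1 → 0 → 1: weight = 15, length = 2, mean = 15/2 ≈ 7.500
Minimum mean = 7.500, attained e.g. along the cycle 0 → 1 → 0 with weight 15 and length 2. So λ(A) = 15/2 = 15/2.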